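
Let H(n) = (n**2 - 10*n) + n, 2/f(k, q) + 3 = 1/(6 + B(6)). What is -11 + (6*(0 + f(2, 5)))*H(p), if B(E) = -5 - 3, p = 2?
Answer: 37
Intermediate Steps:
B(E) = -8
f(k, q) = -4/7 (f(k, q) = 2/(-3 + 1/(6 - 8)) = 2/(-3 + 1/(-2)) = 2/(-3 - 1/2) = 2/(-7/2) = 2*(-2/7) = -4/7)
H(n) = n**2 - 9*n
-11 + (6*(0 + f(2, 5)))*H(p) = -11 + (6*(0 - 4/7))*(2*(-9 + 2)) = -11 + (6*(-4/7))*(2*(-7)) = -11 - 24/7*(-14) = -11 + 48 = 37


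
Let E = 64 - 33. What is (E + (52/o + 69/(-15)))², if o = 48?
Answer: 2719201/3600 ≈ 755.33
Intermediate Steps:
E = 31
(E + (52/o + 69/(-15)))² = (31 + (52/48 + 69/(-15)))² = (31 + (52*(1/48) + 69*(-1/15)))² = (31 + (13/12 - 23/5))² = (31 - 211/60)² = (1649/60)² = 2719201/3600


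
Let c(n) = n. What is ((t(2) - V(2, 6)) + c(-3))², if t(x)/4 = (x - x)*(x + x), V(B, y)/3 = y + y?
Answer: 1521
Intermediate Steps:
V(B, y) = 6*y (V(B, y) = 3*(y + y) = 3*(2*y) = 6*y)
t(x) = 0 (t(x) = 4*((x - x)*(x + x)) = 4*(0*(2*x)) = 4*0 = 0)
((t(2) - V(2, 6)) + c(-3))² = ((0 - 6*6) - 3)² = ((0 - 1*36) - 3)² = ((0 - 36) - 3)² = (-36 - 3)² = (-39)² = 1521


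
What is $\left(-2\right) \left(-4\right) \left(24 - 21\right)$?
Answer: $24$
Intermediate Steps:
$\left(-2\right) \left(-4\right) \left(24 - 21\right) = 8 \left(24 - 21\right) = 8 \cdot 3 = 24$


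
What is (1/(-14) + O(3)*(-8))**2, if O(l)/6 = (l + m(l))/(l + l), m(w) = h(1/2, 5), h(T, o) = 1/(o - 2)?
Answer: 1261129/1764 ≈ 714.93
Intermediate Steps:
h(T, o) = 1/(-2 + o)
m(w) = 1/3 (m(w) = 1/(-2 + 5) = 1/3)
O(l) = 3*(1/3 + l)/l (O(l) = 6*((l + 1/3)/(l + l)) = 6*((1/3 + l)/((2*l))) = 6*((1/3 + l)*(1/(2*l))) = 6*((1/3 + l)/(2*l)) = 3*(1/3 + l)/l)
(1/(-14) + O(3)*(-8))**2 = (1/(-14) + (3 + 1/3)*(-8))**2 = (-1/14 + (3 + 1/3)*(-8))**2 = (-1/14 + (10/3)*(-8))**2 = (-1/14 - 80/3)**2 = (-1123/42)**2 = 1261129/1764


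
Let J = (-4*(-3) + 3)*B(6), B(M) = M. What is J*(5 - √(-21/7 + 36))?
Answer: 450 - 90*√33 ≈ -67.011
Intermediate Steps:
J = 90 (J = (-4*(-3) + 3)*6 = (12 + 3)*6 = 15*6 = 90)
J*(5 - √(-21/7 + 36)) = 90*(5 - √(-21/7 + 36)) = 90*(5 - √(-21*⅐ + 36)) = 90*(5 - √(-3 + 36)) = 90*(5 - √33) = 450 - 90*√33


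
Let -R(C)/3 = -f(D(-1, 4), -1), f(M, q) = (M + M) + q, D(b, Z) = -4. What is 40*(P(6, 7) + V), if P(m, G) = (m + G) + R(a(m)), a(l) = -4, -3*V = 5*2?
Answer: -2080/3 ≈ -693.33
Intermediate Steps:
V = -10/3 (V = -5*2/3 = -1/3*10 = -10/3 ≈ -3.3333)
f(M, q) = q + 2*M (f(M, q) = 2*M + q = q + 2*M)
R(C) = -27 (R(C) = -(-3)*(-1 + 2*(-4)) = -(-3)*(-1 - 8) = -(-3)*(-9) = -3*9 = -27)
P(m, G) = -27 + G + m (P(m, G) = (m + G) - 27 = (G + m) - 27 = -27 + G + m)
40*(P(6, 7) + V) = 40*((-27 + 7 + 6) - 10/3) = 40*(-14 - 10/3) = 40*(-52/3) = -2080/3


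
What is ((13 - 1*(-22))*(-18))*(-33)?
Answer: 20790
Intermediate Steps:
((13 - 1*(-22))*(-18))*(-33) = ((13 + 22)*(-18))*(-33) = (35*(-18))*(-33) = -630*(-33) = 20790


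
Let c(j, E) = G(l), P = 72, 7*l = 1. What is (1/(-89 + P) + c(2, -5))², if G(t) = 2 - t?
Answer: 45796/14161 ≈ 3.2340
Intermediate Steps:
l = ⅐ (l = (⅐)*1 = ⅐ ≈ 0.14286)
c(j, E) = 13/7 (c(j, E) = 2 - 1*⅐ = 2 - ⅐ = 13/7)
(1/(-89 + P) + c(2, -5))² = (1/(-89 + 72) + 13/7)² = (1/(-17) + 13/7)² = (-1/17 + 13/7)² = (214/119)² = 45796/14161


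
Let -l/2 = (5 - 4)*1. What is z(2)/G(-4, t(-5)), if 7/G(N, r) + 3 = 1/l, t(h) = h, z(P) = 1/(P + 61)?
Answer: -1/126 ≈ -0.0079365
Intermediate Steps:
z(P) = 1/(61 + P)
l = -2 (l = -2*(5 - 4) = -2 ≈ -2.0000)
G(N, r) = -2 (G(N, r) = 7/(-3 + 1/(-2)) = 7/(-3 - ½) = 7/(-7/2) = 7*(-2/7) = -2)
z(2)/G(-4, t(-5)) = 1/((61 + 2)*(-2)) = -½/63 = (1/63)*(-½) = -1/126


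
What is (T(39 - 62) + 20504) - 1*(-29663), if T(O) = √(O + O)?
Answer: 50167 + I*√46 ≈ 50167.0 + 6.7823*I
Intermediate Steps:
T(O) = √2*√O (T(O) = √(2*O) = √2*√O)
(T(39 - 62) + 20504) - 1*(-29663) = (√2*√(39 - 62) + 20504) - 1*(-29663) = (√2*√(-23) + 20504) + 29663 = (√2*(I*√23) + 20504) + 29663 = (I*√46 + 20504) + 29663 = (20504 + I*√46) + 29663 = 50167 + I*√46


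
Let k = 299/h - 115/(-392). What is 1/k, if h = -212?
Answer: -20776/23207 ≈ -0.89525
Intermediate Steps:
k = -23207/20776 (k = 299/(-212) - 115/(-392) = 299*(-1/212) - 115*(-1/392) = -299/212 + 115/392 = -23207/20776 ≈ -1.1170)
1/k = 1/(-23207/20776) = -20776/23207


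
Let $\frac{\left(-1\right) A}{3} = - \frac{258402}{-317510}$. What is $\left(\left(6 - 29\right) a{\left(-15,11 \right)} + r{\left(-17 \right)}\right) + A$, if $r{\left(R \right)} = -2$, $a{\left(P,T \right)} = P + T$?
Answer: $\frac{13900347}{158755} \approx 87.558$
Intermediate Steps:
$A = - \frac{387603}{158755}$ ($A = - 3 \left(- \frac{258402}{-317510}\right) = - 3 \left(\left(-258402\right) \left(- \frac{1}{317510}\right)\right) = \left(-3\right) \frac{129201}{158755} = - \frac{387603}{158755} \approx -2.4415$)
$\left(\left(6 - 29\right) a{\left(-15,11 \right)} + r{\left(-17 \right)}\right) + A = \left(\left(6 - 29\right) \left(-15 + 11\right) - 2\right) - \frac{387603}{158755} = \left(\left(6 - 29\right) \left(-4\right) - 2\right) - \frac{387603}{158755} = \left(\left(-23\right) \left(-4\right) - 2\right) - \frac{387603}{158755} = \left(92 - 2\right) - \frac{387603}{158755} = 90 - \frac{387603}{158755} = \frac{13900347}{158755}$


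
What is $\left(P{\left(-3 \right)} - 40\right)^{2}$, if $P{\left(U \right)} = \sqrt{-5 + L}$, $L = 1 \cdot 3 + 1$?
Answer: $\left(40 - i\right)^{2} \approx 1599.0 - 80.0 i$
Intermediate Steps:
$L = 4$ ($L = 3 + 1 = 4$)
$P{\left(U \right)} = i$ ($P{\left(U \right)} = \sqrt{-5 + 4} = \sqrt{-1} = i$)
$\left(P{\left(-3 \right)} - 40\right)^{2} = \left(i - 40\right)^{2} = \left(-40 + i\right)^{2}$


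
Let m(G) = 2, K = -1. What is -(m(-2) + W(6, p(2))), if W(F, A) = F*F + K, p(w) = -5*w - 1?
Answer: -37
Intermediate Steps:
p(w) = -1 - 5*w
W(F, A) = -1 + F² (W(F, A) = F*F - 1 = F² - 1 = -1 + F²)
-(m(-2) + W(6, p(2))) = -(2 + (-1 + 6²)) = -(2 + (-1 + 36)) = -(2 + 35) = -1*37 = -37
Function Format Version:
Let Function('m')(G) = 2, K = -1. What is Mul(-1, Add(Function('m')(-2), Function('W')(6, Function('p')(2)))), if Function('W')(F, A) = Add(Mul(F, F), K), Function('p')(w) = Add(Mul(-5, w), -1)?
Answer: -37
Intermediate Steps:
Function('p')(w) = Add(-1, Mul(-5, w))
Function('W')(F, A) = Add(-1, Pow(F, 2)) (Function('W')(F, A) = Add(Mul(F, F), -1) = Add(Pow(F, 2), -1) = Add(-1, Pow(F, 2)))
Mul(-1, Add(Function('m')(-2), Function('W')(6, Function('p')(2)))) = Mul(-1, Add(2, Add(-1, Pow(6, 2)))) = Mul(-1, Add(2, Add(-1, 36))) = Mul(-1, Add(2, 35)) = Mul(-1, 37) = -37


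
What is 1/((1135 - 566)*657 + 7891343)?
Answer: 1/8265176 ≈ 1.2099e-7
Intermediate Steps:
1/((1135 - 566)*657 + 7891343) = 1/(569*657 + 7891343) = 1/(373833 + 7891343) = 1/8265176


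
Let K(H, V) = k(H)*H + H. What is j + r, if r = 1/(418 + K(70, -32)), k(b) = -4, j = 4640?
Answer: 965121/208 ≈ 4640.0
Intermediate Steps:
K(H, V) = -3*H (K(H, V) = -4*H + H = -3*H)
r = 1/208 (r = 1/(418 - 3*70) = 1/(418 - 210) = 1/208 ≈ 0.0048077)
j + r = 4640 + 1/208 = 965121/208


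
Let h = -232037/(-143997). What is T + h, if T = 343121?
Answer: 49408626674/143997 ≈ 3.4312e+5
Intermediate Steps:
h = 232037/143997 (h = -232037*(-1/143997) = 232037/143997 ≈ 1.6114)
T + h = 343121 + 232037/143997 = 49408626674/143997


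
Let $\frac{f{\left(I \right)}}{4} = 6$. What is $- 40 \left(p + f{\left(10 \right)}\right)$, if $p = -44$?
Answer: $800$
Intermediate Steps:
$f{\left(I \right)} = 24$ ($f{\left(I \right)} = 4 \cdot 6 = 24$)
$- 40 \left(p + f{\left(10 \right)}\right) = - 40 \left(-44 + 24\right) = \left(-40\right) \left(-20\right) = 800$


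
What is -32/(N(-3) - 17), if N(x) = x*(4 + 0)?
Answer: 32/29 ≈ 1.1034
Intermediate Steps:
N(x) = 4*x (N(x) = x*4 = 4*x)
-32/(N(-3) - 17) = -32/(4*(-3) - 17) = -32/(-12 - 17) = -32/(-29) = -1/29*(-32) = 32/29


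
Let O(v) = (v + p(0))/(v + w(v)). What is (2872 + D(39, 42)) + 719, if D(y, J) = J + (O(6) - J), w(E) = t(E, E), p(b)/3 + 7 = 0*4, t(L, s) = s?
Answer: 14359/4 ≈ 3589.8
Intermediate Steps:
p(b) = -21 (p(b) = -21 + 3*(0*4) = -21 + 3*0 = -21 + 0 = -21)
w(E) = E
O(v) = (-21 + v)/(2*v) (O(v) = (v - 21)/(v + v) = (-21 + v)/((2*v)) = (-21 + v)*(1/(2*v)) = (-21 + v)/(2*v))
D(y, J) = -5/4 (D(y, J) = J + ((½)*(-21 + 6)/6 - J) = J + ((½)*(⅙)*(-15) - J) = J + (-5/4 - J) = -5/4)
(2872 + D(39, 42)) + 719 = (2872 - 5/4) + 719 = 11483/4 + 719 = 14359/4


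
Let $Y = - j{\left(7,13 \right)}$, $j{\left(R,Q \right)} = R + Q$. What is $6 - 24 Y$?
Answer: $486$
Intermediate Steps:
$j{\left(R,Q \right)} = Q + R$
$Y = -20$ ($Y = - (13 + 7) = \left(-1\right) 20 = -20$)
$6 - 24 Y = 6 - -480 = 6 + 480 = 486$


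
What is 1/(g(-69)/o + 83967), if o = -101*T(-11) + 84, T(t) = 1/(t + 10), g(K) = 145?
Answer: 37/3106808 ≈ 1.1909e-5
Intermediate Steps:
T(t) = 1/(10 + t)
o = 185 (o = -101/(10 - 11) + 84 = -101/(-1) + 84 = -101*(-1) + 84 = 101 + 84 = 185)
1/(g(-69)/o + 83967) = 1/(145/185 + 83967) = 1/(145*(1/185) + 83967) = 1/(29/37 + 83967) = 1/(3106808/37) = 37/3106808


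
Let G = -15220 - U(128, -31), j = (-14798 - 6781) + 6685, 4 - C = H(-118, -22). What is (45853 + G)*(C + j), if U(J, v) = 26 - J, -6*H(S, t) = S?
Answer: -458248605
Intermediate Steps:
H(S, t) = -S/6
C = -47/3 (C = 4 - (-1)*(-118)/6 = 4 - 1*59/3 = 4 - 59/3 = -47/3 ≈ -15.667)
j = -14894 (j = -21579 + 6685 = -14894)
G = -15118 (G = -15220 - (26 - 1*128) = -15220 - (26 - 128) = -15220 - 1*(-102) = -15220 + 102 = -15118)
(45853 + G)*(C + j) = (45853 - 15118)*(-47/3 - 14894) = 30735*(-44729/3) = -458248605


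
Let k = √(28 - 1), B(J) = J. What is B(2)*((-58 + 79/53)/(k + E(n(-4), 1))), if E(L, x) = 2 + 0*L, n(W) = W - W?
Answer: 11980/1219 - 17970*√3/1219 ≈ -15.705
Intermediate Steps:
n(W) = 0
E(L, x) = 2 (E(L, x) = 2 + 0 = 2)
k = 3*√3 (k = √27 = 3*√3 ≈ 5.1962)
B(2)*((-58 + 79/53)/(k + E(n(-4), 1))) = 2*((-58 + 79/53)/(3*√3 + 2)) = 2*((-58 + 79*(1/53))/(2 + 3*√3)) = 2*((-58 + 79/53)/(2 + 3*√3)) = 2*(-2995/(53*(2 + 3*√3))) = -5990/(53*(2 + 3*√3))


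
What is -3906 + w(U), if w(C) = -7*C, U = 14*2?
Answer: -4102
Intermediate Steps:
U = 28
-3906 + w(U) = -3906 - 7*28 = -3906 - 196 = -4102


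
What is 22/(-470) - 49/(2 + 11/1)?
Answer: -11658/3055 ≈ -3.8160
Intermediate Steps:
22/(-470) - 49/(2 + 11/1) = 22*(-1/470) - 49/(2 + 1*11) = -11/235 - 49/(2 + 11) = -11/235 - 49/13 = -11658/3055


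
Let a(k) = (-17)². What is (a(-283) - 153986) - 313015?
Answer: -466712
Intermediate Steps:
a(k) = 289
(a(-283) - 153986) - 313015 = (289 - 153986) - 313015 = -153697 - 313015 = -466712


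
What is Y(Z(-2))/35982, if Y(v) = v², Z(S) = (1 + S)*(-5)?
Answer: 25/35982 ≈ 0.00069479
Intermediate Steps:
Z(S) = -5 - 5*S
Y(Z(-2))/35982 = (-5 - 5*(-2))²/35982 = (-5 + 10)²*(1/35982) = 5²*(1/35982) = 25*(1/35982) = 25/35982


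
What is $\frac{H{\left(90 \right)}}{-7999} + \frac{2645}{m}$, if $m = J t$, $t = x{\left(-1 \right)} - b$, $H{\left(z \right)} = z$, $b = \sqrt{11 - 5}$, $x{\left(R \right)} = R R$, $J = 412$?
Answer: $- \frac{4268551}{3295588} - \frac{529 \sqrt{6}}{412} \approx -4.4403$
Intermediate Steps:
$x{\left(R \right)} = R^{2}$
$b = \sqrt{6} \approx 2.4495$
$t = 1 - \sqrt{6}$ ($t = \left(-1\right)^{2} - \sqrt{6} = 1 - \sqrt{6} \approx -1.4495$)
$m = 412 - 412 \sqrt{6}$ ($m = 412 \left(1 - \sqrt{6}\right) = 412 - 412 \sqrt{6} \approx -597.19$)
$\frac{H{\left(90 \right)}}{-7999} + \frac{2645}{m} = \frac{90}{-7999} + \frac{2645}{412 - 412 \sqrt{6}} = 90 \left(- \frac{1}{7999}\right) + \frac{2645}{412 - 412 \sqrt{6}} = - \frac{90}{7999} + \frac{2645}{412 - 412 \sqrt{6}}$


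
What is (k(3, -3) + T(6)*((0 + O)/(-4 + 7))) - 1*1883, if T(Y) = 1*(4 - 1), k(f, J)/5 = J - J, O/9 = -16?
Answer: -2027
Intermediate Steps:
O = -144 (O = 9*(-16) = -144)
k(f, J) = 0 (k(f, J) = 5*(J - J) = 5*0 = 0)
T(Y) = 3 (T(Y) = 1*3 = 3)
(k(3, -3) + T(6)*((0 + O)/(-4 + 7))) - 1*1883 = (0 + 3*((0 - 144)/(-4 + 7))) - 1*1883 = (0 + 3*(-144/3)) - 1883 = (0 + 3*(-144*⅓)) - 1883 = (0 + 3*(-48)) - 1883 = (0 - 144) - 1883 = -144 - 1883 = -2027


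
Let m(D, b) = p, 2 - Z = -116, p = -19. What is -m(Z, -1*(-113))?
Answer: 19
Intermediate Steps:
Z = 118 (Z = 2 - 1*(-116) = 2 + 116 = 118)
m(D, b) = -19
-m(Z, -1*(-113)) = -1*(-19) = 19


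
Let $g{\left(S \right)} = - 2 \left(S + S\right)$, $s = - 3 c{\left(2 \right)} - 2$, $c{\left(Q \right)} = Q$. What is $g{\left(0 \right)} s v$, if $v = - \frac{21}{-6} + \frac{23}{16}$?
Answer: $0$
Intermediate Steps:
$v = \frac{79}{16}$ ($v = \left(-21\right) \left(- \frac{1}{6}\right) + 23 \cdot \frac{1}{16} = \frac{7}{2} + \frac{23}{16} = \frac{79}{16} \approx 4.9375$)
$s = -8$ ($s = \left(-3\right) 2 - 2 = -6 - 2 = -8$)
$g{\left(S \right)} = - 4 S$ ($g{\left(S \right)} = - 2 \cdot 2 S = - 4 S$)
$g{\left(0 \right)} s v = \left(-4\right) 0 \left(-8\right) \frac{79}{16} = 0 \left(-8\right) \frac{79}{16} = 0 \cdot \frac{79}{16} = 0$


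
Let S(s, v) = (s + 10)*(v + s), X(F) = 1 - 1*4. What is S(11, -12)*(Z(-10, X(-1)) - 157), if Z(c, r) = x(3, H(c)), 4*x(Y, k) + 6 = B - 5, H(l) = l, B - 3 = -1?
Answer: 13377/4 ≈ 3344.3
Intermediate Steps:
B = 2 (B = 3 - 1 = 2)
X(F) = -3 (X(F) = 1 - 4 = -3)
S(s, v) = (10 + s)*(s + v)
x(Y, k) = -9/4 (x(Y, k) = -3/2 + (2 - 5)/4 = -3/2 + (¼)*(-3) = -3/2 - ¾ = -9/4)
Z(c, r) = -9/4
S(11, -12)*(Z(-10, X(-1)) - 157) = (11² + 10*11 + 10*(-12) + 11*(-12))*(-9/4 - 157) = (121 + 110 - 120 - 132)*(-637/4) = -21*(-637/4) = 13377/4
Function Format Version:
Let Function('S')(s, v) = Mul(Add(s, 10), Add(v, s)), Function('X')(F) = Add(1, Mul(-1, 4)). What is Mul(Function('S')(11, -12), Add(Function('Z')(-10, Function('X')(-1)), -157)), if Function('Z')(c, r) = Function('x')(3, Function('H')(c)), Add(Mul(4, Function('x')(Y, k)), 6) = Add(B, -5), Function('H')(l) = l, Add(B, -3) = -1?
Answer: Rational(13377, 4) ≈ 3344.3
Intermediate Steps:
B = 2 (B = Add(3, -1) = 2)
Function('X')(F) = -3 (Function('X')(F) = Add(1, -4) = -3)
Function('S')(s, v) = Mul(Add(10, s), Add(s, v))
Function('x')(Y, k) = Rational(-9, 4) (Function('x')(Y, k) = Add(Rational(-3, 2), Mul(Rational(1, 4), Add(2, -5))) = Add(Rational(-3, 2), Mul(Rational(1, 4), -3)) = Add(Rational(-3, 2), Rational(-3, 4)) = Rational(-9, 4))
Function('Z')(c, r) = Rational(-9, 4)
Mul(Function('S')(11, -12), Add(Function('Z')(-10, Function('X')(-1)), -157)) = Mul(Add(Pow(11, 2), Mul(10, 11), Mul(10, -12), Mul(11, -12)), Add(Rational(-9, 4), -157)) = Mul(Add(121, 110, -120, -132), Rational(-637, 4)) = Mul(-21, Rational(-637, 4)) = Rational(13377, 4)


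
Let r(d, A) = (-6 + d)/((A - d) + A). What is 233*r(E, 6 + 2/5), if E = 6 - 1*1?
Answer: -1165/39 ≈ -29.872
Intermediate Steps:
E = 5 (E = 6 - 1 = 5)
r(d, A) = (-6 + d)/(-d + 2*A)
233*r(E, 6 + 2/5) = 233*((-6 + 5)/(-1*5 + 2*(6 + 2/5))) = 233*(-1/(-5 + 2*(6 + 2*(⅕)))) = 233*(-1/(-5 + 2*(6 + ⅖))) = 233*(-1/(-5 + 2*(32/5))) = 233*(-1/(-5 + 64/5)) = 233*(-1/(39/5)) = 233*((5/39)*(-1)) = 233*(-5/39) = -1165/39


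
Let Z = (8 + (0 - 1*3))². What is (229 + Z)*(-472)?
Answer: -119888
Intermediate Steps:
Z = 25 (Z = (8 + (0 - 3))² = (8 - 3)² = 5² = 25)
(229 + Z)*(-472) = (229 + 25)*(-472) = 254*(-472) = -119888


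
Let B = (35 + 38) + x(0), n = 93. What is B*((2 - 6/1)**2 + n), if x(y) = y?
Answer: 7957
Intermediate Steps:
B = 73 (B = (35 + 38) + 0 = 73 + 0 = 73)
B*((2 - 6/1)**2 + n) = 73*((2 - 6/1)**2 + 93) = 73*((2 - 6*1)**2 + 93) = 73*((2 - 6)**2 + 93) = 73*((-4)**2 + 93) = 73*(16 + 93) = 73*109 = 7957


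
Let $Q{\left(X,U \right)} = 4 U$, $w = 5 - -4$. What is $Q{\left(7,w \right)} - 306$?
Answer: $-270$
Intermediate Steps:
$w = 9$ ($w = 5 + 4 = 9$)
$Q{\left(7,w \right)} - 306 = 4 \cdot 9 - 306 = 36 - 306 = -270$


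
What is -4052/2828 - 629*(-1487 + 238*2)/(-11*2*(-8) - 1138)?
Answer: -12177547/18382 ≈ -662.47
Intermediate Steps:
-4052/2828 - 629*(-1487 + 238*2)/(-11*2*(-8) - 1138) = -4052*1/2828 - 629*(-1487 + 476)/(-22*(-8) - 1138) = -1013/707 - 629*(-1011/(176 - 1138)) = -1013/707 - 629/((-962*(-1/1011))) = -1013/707 - 629/962/1011 = -1013/707 - 629*1011/962 = -1013/707 - 17187/26 = -12177547/18382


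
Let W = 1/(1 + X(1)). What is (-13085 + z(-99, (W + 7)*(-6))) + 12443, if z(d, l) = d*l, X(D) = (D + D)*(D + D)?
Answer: 18174/5 ≈ 3634.8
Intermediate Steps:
X(D) = 4*D**2 (X(D) = (2*D)*(2*D) = 4*D**2)
W = 1/5 (W = 1/(1 + 4*1**2) = 1/(1 + 4*1) = 1/(1 + 4) = 1/5 ≈ 0.20000)
(-13085 + z(-99, (W + 7)*(-6))) + 12443 = (-13085 - 99*(1/5 + 7)*(-6)) + 12443 = (-13085 - 3564*(-6)/5) + 12443 = (-13085 - 99*(-216/5)) + 12443 = (-13085 + 21384/5) + 12443 = -44041/5 + 12443 = 18174/5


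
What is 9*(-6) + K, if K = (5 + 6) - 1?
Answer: -44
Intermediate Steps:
K = 10 (K = 11 - 1 = 10)
9*(-6) + K = 9*(-6) + 10 = -54 + 10 = -44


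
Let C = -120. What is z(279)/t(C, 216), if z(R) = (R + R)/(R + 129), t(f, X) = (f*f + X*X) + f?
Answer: 31/1381216 ≈ 2.2444e-5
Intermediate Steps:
t(f, X) = f + X**2 + f**2 (t(f, X) = (f**2 + X**2) + f = (X**2 + f**2) + f = f + X**2 + f**2)
z(R) = 2*R/(129 + R) (z(R) = (2*R)/(129 + R) = 2*R/(129 + R))
z(279)/t(C, 216) = (2*279/(129 + 279))/(-120 + 216**2 + (-120)**2) = (2*279/408)/(-120 + 46656 + 14400) = (2*279*(1/408))/60936 = (93/68)*(1/60936) = 31/1381216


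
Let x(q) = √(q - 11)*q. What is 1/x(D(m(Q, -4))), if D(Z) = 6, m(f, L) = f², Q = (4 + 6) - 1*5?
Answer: -I*√5/30 ≈ -0.074536*I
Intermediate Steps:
Q = 5 (Q = 10 - 5 = 5)
x(q) = q*√(-11 + q) (x(q) = √(-11 + q)*q = q*√(-11 + q))
1/x(D(m(Q, -4))) = 1/(6*√(-11 + 6)) = 1/(6*√(-5)) = 1/(6*(I*√5)) = 1/(6*I*√5) = -I*√5/30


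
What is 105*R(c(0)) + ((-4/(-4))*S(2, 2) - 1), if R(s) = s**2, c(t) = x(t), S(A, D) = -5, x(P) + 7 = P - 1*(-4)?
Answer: 939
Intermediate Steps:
x(P) = -3 + P (x(P) = -7 + (P - 1*(-4)) = -7 + (P + 4) = -7 + (4 + P) = -3 + P)
c(t) = -3 + t
105*R(c(0)) + ((-4/(-4))*S(2, 2) - 1) = 105*(-3 + 0)**2 + (-4/(-4)*(-5) - 1) = 105*(-3)**2 + (-4*(-1/4)*(-5) - 1) = 105*9 + (1*(-5) - 1) = 945 + (-5 - 1) = 945 - 6 = 939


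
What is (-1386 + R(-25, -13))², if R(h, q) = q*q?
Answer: 1481089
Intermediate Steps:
R(h, q) = q²
(-1386 + R(-25, -13))² = (-1386 + (-13)²)² = (-1386 + 169)² = (-1217)² = 1481089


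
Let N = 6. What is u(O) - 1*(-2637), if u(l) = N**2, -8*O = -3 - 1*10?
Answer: 2673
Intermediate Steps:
O = 13/8 (O = -(-3 - 1*10)/8 = -(-3 - 10)/8 = -1/8*(-13) = 13/8 ≈ 1.6250)
u(l) = 36 (u(l) = 6**2 = 36)
u(O) - 1*(-2637) = 36 - 1*(-2637) = 36 + 2637 = 2673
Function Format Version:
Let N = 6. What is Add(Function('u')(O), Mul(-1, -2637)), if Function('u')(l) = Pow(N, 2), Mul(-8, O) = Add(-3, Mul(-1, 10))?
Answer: 2673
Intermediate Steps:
O = Rational(13, 8) (O = Mul(Rational(-1, 8), Add(-3, Mul(-1, 10))) = Mul(Rational(-1, 8), Add(-3, -10)) = Mul(Rational(-1, 8), -13) = Rational(13, 8) ≈ 1.6250)
Function('u')(l) = 36 (Function('u')(l) = Pow(6, 2) = 36)
Add(Function('u')(O), Mul(-1, -2637)) = Add(36, Mul(-1, -2637)) = Add(36, 2637) = 2673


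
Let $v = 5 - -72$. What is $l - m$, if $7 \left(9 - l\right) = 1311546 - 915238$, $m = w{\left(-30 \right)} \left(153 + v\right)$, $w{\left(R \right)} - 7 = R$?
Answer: $- \frac{359215}{7} \approx -51316.0$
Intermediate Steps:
$v = 77$ ($v = 5 + 72 = 77$)
$w{\left(R \right)} = 7 + R$
$m = -5290$ ($m = \left(7 - 30\right) \left(153 + 77\right) = \left(-23\right) 230 = -5290$)
$l = - \frac{396245}{7}$ ($l = 9 - \frac{1311546 - 915238}{7} = 9 - \frac{396308}{7} = - \frac{396245}{7} \approx -56606.0$)
$l - m = - \frac{396245}{7} - -5290 = - \frac{396245}{7} + 5290 = - \frac{359215}{7}$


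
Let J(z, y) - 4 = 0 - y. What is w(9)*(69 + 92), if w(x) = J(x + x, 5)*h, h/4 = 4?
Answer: -2576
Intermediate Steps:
h = 16 (h = 4*4 = 16)
J(z, y) = 4 - y (J(z, y) = 4 + (0 - y) = 4 - y)
w(x) = -16 (w(x) = (4 - 1*5)*16 = (4 - 5)*16 = -1*16 = -16)
w(9)*(69 + 92) = -16*(69 + 92) = -16*161 = -2576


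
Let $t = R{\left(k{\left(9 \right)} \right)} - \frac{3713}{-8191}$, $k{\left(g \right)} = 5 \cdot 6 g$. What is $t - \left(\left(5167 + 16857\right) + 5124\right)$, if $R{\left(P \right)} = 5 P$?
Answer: $- \frac{211307705}{8191} \approx -25798.0$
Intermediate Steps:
$k{\left(g \right)} = 30 g$
$t = \frac{11061563}{8191}$ ($t = 5 \cdot 30 \cdot 9 - \frac{3713}{-8191} = 5 \cdot 270 - 3713 \left(- \frac{1}{8191}\right) = 1350 - - \frac{3713}{8191} = 1350 + \frac{3713}{8191} = \frac{11061563}{8191} \approx 1350.5$)
$t - \left(\left(5167 + 16857\right) + 5124\right) = \frac{11061563}{8191} - \left(\left(5167 + 16857\right) + 5124\right) = \frac{11061563}{8191} - \left(22024 + 5124\right) = \frac{11061563}{8191} - 27148 = - \frac{211307705}{8191}$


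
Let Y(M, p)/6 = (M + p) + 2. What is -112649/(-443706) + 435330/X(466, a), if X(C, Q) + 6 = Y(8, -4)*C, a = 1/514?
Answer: 6501588557/248031654 ≈ 26.213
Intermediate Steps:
a = 1/514 ≈ 0.0019455
Y(M, p) = 12 + 6*M + 6*p (Y(M, p) = 6*((M + p) + 2) = 6*(2 + M + p) = 12 + 6*M + 6*p)
X(C, Q) = -6 + 36*C (X(C, Q) = -6 + (12 + 6*8 + 6*(-4))*C = -6 + (12 + 48 - 24)*C = -6 + 36*C)
-112649/(-443706) + 435330/X(466, a) = -112649/(-443706) + 435330/(-6 + 36*466) = -112649*(-1/443706) + 435330/(-6 + 16776) = 112649/443706 + 435330/16770 = 112649/443706 + 435330*(1/16770) = 112649/443706 + 14511/559 = 6501588557/248031654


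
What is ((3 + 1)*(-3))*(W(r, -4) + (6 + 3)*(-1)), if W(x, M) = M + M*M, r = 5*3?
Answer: -36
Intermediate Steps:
r = 15
W(x, M) = M + M²
((3 + 1)*(-3))*(W(r, -4) + (6 + 3)*(-1)) = ((3 + 1)*(-3))*(-4*(1 - 4) + (6 + 3)*(-1)) = (4*(-3))*(-4*(-3) + 9*(-1)) = -12*(12 - 9) = -12*3 = -36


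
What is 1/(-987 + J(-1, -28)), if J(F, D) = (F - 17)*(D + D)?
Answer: 1/21 ≈ 0.047619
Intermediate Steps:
J(F, D) = 2*D*(-17 + F) (J(F, D) = (-17 + F)*(2*D) = 2*D*(-17 + F))
1/(-987 + J(-1, -28)) = 1/(-987 + 2*(-28)*(-17 - 1)) = 1/(-987 + 2*(-28)*(-18)) = 1/(-987 + 1008) = 1/21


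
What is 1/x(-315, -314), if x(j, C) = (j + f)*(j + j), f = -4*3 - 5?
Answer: 1/209160 ≈ 4.7810e-6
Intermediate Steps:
f = -17 (f = -12 - 5 = -17)
x(j, C) = 2*j*(-17 + j) (x(j, C) = (j - 17)*(j + j) = (-17 + j)*(2*j) = 2*j*(-17 + j))
1/x(-315, -314) = 1/(2*(-315)*(-17 - 315)) = 1/(2*(-315)*(-332)) = 1/209160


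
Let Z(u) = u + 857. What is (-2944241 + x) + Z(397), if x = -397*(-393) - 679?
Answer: -2787645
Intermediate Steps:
Z(u) = 857 + u
x = 155342 (x = 156021 - 679 = 155342)
(-2944241 + x) + Z(397) = (-2944241 + 155342) + (857 + 397) = -2788899 + 1254 = -2787645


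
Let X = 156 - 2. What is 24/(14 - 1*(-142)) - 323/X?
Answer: -3891/2002 ≈ -1.9436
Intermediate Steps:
X = 154
24/(14 - 1*(-142)) - 323/X = 24/(14 - 1*(-142)) - 323/154 = 24/(14 + 142) - 323*1/154 = 24/156 - 323/154 = 24*(1/156) - 323/154 = 2/13 - 323/154 = -3891/2002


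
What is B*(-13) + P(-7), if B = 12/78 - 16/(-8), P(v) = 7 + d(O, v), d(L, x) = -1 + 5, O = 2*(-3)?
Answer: -17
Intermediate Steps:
O = -6
d(L, x) = 4
P(v) = 11 (P(v) = 7 + 4 = 11)
B = 28/13 (B = 12*(1/78) - 16*(-⅛) = 2/13 + 2 = 28/13 ≈ 2.1538)
B*(-13) + P(-7) = (28/13)*(-13) + 11 = -28 + 11 = -17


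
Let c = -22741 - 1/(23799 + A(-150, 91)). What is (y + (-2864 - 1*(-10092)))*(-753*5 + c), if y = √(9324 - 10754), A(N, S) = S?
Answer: -2288487224374/11945 - 633228341*I*√1430/23890 ≈ -1.9159e+8 - 1.0023e+6*I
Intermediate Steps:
y = I*√1430 (y = √(-1430) = I*√1430 ≈ 37.815*I)
c = -543282491/23890 (c = -22741 - 1/(23799 + 91) = -22741 - 1/23890 = -543282491/23890 ≈ -22741.)
(y + (-2864 - 1*(-10092)))*(-753*5 + c) = (I*√1430 + (-2864 - 1*(-10092)))*(-753*5 - 543282491/23890) = (I*√1430 + (-2864 + 10092))*(-3765 - 543282491/23890) = (I*√1430 + 7228)*(-633228341/23890) = (7228 + I*√1430)*(-633228341/23890) = -2288487224374/11945 - 633228341*I*√1430/23890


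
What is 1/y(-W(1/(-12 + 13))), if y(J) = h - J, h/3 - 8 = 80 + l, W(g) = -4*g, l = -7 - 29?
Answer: 1/152 ≈ 0.0065789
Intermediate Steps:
l = -36
h = 156 (h = 24 + 3*(80 - 36) = 24 + 3*44 = 24 + 132 = 156)
y(J) = 156 - J
1/y(-W(1/(-12 + 13))) = 1/(156 - (-1)*(-4/(-12 + 13))) = 1/(156 - (-1)*(-4/1)) = 1/(156 - (-1)*(-4*1)) = 1/(156 - (-1)*(-4)) = 1/(156 - 1*4) = 1/(156 - 4) = 1/152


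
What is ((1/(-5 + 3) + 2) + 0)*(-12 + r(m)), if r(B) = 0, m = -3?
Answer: -18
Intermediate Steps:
((1/(-5 + 3) + 2) + 0)*(-12 + r(m)) = ((1/(-5 + 3) + 2) + 0)*(-12 + 0) = ((1/(-2) + 2) + 0)*(-12) = ((-½ + 2) + 0)*(-12) = (3/2 + 0)*(-12) = (3/2)*(-12) = -18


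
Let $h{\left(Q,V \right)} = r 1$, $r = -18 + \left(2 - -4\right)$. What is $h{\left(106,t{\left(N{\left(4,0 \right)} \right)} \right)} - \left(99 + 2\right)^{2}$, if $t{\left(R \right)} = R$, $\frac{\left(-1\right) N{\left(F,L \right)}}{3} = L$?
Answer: $-10213$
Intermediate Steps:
$r = -12$ ($r = -18 + \left(2 + 4\right) = -18 + 6 = -12$)
$N{\left(F,L \right)} = - 3 L$
$h{\left(Q,V \right)} = -12$ ($h{\left(Q,V \right)} = \left(-12\right) 1 = -12$)
$h{\left(106,t{\left(N{\left(4,0 \right)} \right)} \right)} - \left(99 + 2\right)^{2} = -12 - \left(99 + 2\right)^{2} = -12 - 101^{2} = -12 - 10201 = -10213$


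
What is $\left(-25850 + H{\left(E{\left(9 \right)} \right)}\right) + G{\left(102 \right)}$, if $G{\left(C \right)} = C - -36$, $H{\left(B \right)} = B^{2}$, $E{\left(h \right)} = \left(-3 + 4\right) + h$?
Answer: $-25612$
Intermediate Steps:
$E{\left(h \right)} = 1 + h$
$G{\left(C \right)} = 36 + C$ ($G{\left(C \right)} = C + 36 = 36 + C$)
$\left(-25850 + H{\left(E{\left(9 \right)} \right)}\right) + G{\left(102 \right)} = \left(-25850 + \left(1 + 9\right)^{2}\right) + \left(36 + 102\right) = \left(-25850 + 10^{2}\right) + 138 = \left(-25850 + 100\right) + 138 = -25750 + 138 = -25612$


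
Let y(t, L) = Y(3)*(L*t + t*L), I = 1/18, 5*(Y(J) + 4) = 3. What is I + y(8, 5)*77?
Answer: -376991/18 ≈ -20944.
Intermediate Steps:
Y(J) = -17/5 (Y(J) = -4 + (⅕)*3 = -4 + ⅗ = -17/5)
I = 1/18 ≈ 0.055556
y(t, L) = -34*L*t/5 (y(t, L) = -17*(L*t + t*L)/5 = -17*(L*t + L*t)/5 = -34*L*t/5)
I + y(8, 5)*77 = 1/18 - 34/5*5*8*77 = 1/18 - 272*77 = 1/18 - 20944 = -376991/18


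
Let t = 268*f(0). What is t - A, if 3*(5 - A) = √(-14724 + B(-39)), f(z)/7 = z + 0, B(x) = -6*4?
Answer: -5 + 2*I*√3687/3 ≈ -5.0 + 40.48*I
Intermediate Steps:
B(x) = -24
f(z) = 7*z (f(z) = 7*(z + 0) = 7*z)
t = 0 (t = 268*(7*0) = 268*0 = 0)
A = 5 - 2*I*√3687/3 (A = 5 - √(-14724 - 24)/3 = 5 - 2*I*√3687/3 ≈ 5.0 - 40.48*I)
t - A = 0 - (5 - 2*I*√3687/3) = 0 + (-5 + 2*I*√3687/3) = -5 + 2*I*√3687/3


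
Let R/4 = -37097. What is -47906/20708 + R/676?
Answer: -388150395/1749826 ≈ -221.82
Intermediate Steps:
R = -148388 (R = 4*(-37097) = -148388)
-47906/20708 + R/676 = -47906/20708 - 148388/676 = -47906*1/20708 - 148388*1/676 = -23953/10354 - 37097/169 = -388150395/1749826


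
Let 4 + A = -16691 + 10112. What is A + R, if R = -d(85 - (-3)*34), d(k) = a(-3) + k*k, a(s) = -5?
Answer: -41547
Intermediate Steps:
d(k) = -5 + k² (d(k) = -5 + k*k = -5 + k²)
A = -6583 (A = -4 + (-16691 + 10112) = -4 - 6579 = -6583)
R = -34964 (R = -(-5 + (85 - (-3)*34)²) = -(-5 + (85 - 1*(-102))²) = -(-5 + (85 + 102)²) = -(-5 + 187²) = -(-5 + 34969) = -1*34964 = -34964)
A + R = -6583 - 34964 = -41547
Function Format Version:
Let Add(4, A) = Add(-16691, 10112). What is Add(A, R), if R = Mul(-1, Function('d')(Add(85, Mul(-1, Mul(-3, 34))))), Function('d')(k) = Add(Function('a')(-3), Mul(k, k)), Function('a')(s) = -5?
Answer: -41547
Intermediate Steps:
Function('d')(k) = Add(-5, Pow(k, 2)) (Function('d')(k) = Add(-5, Mul(k, k)) = Add(-5, Pow(k, 2)))
A = -6583 (A = Add(-4, Add(-16691, 10112)) = Add(-4, -6579) = -6583)
R = -34964 (R = Mul(-1, Add(-5, Pow(Add(85, Mul(-1, Mul(-3, 34))), 2))) = Mul(-1, Add(-5, Pow(Add(85, Mul(-1, -102)), 2))) = Mul(-1, Add(-5, Pow(Add(85, 102), 2))) = Mul(-1, Add(-5, Pow(187, 2))) = Mul(-1, Add(-5, 34969)) = Mul(-1, 34964) = -34964)
Add(A, R) = Add(-6583, -34964) = -41547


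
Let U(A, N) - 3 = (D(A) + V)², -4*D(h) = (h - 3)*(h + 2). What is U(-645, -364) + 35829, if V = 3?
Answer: 10849966401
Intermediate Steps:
D(h) = -(-3 + h)*(2 + h)/4 (D(h) = -(h - 3)*(h + 2)/4 = -(-3 + h)*(2 + h)/4)
U(A, N) = 3 + (9/2 - A²/4 + A/4)² (U(A, N) = 3 + ((3/2 - A²/4 + A/4) + 3)² = 3 + (9/2 - A²/4 + A/4)²)
U(-645, -364) + 35829 = (3 + (18 - 645 - 1*(-645)²)²/16) + 35829 = (3 + (18 - 645 - 1*416025)²/16) + 35829 = (3 + (18 - 645 - 416025)²/16) + 35829 = (3 + (1/16)*(-416652)²) + 35829 = (3 + (1/16)*173598889104) + 35829 = (3 + 10849930569) + 35829 = 10849930572 + 35829 = 10849966401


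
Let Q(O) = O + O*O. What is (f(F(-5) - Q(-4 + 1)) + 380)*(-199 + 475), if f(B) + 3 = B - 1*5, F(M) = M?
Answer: 99636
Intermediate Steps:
Q(O) = O + O**2
f(B) = -8 + B (f(B) = -3 + (B - 1*5) = -3 + (B - 5) = -3 + (-5 + B) = -8 + B)
(f(F(-5) - Q(-4 + 1)) + 380)*(-199 + 475) = ((-8 + (-5 - (-4 + 1)*(1 + (-4 + 1)))) + 380)*(-199 + 475) = ((-8 + (-5 - (-3)*(1 - 3))) + 380)*276 = ((-8 + (-5 - (-3)*(-2))) + 380)*276 = ((-8 + (-5 - 1*6)) + 380)*276 = ((-8 + (-5 - 6)) + 380)*276 = ((-8 - 11) + 380)*276 = (-19 + 380)*276 = 361*276 = 99636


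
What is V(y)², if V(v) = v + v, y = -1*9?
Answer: 324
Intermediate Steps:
y = -9
V(v) = 2*v
V(y)² = (2*(-9))² = (-18)² = 324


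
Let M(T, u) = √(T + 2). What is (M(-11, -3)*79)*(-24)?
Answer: -5688*I ≈ -5688.0*I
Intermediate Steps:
M(T, u) = √(2 + T)
(M(-11, -3)*79)*(-24) = (√(2 - 11)*79)*(-24) = (√(-9)*79)*(-24) = ((3*I)*79)*(-24) = (237*I)*(-24) = -5688*I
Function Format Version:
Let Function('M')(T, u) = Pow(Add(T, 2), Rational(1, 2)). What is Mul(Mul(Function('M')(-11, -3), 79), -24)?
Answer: Mul(-5688, I) ≈ Mul(-5688.0, I)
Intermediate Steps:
Function('M')(T, u) = Pow(Add(2, T), Rational(1, 2))
Mul(Mul(Function('M')(-11, -3), 79), -24) = Mul(Mul(Pow(Add(2, -11), Rational(1, 2)), 79), -24) = Mul(Mul(Pow(-9, Rational(1, 2)), 79), -24) = Mul(Mul(Mul(3, I), 79), -24) = Mul(Mul(237, I), -24) = Mul(-5688, I)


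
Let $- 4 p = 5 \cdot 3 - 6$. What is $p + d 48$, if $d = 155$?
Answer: $\frac{29751}{4} \approx 7437.8$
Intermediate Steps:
$p = - \frac{9}{4}$ ($p = - \frac{5 \cdot 3 - 6}{4} = - \frac{15 - 6}{4} = \left(- \frac{1}{4}\right) 9 = - \frac{9}{4} \approx -2.25$)
$p + d 48 = - \frac{9}{4} + 155 \cdot 48 = - \frac{9}{4} + 7440 = \frac{29751}{4}$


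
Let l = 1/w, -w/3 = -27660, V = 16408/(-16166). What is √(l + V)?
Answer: I*√12683450962495655/111787890 ≈ 1.0075*I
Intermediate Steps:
V = -8204/8083 (V = 16408*(-1/16166) = -8204/8083 ≈ -1.0150)
w = 82980 (w = -3*(-27660) = 82980)
l = 1/82980 ≈ 1.2051e-5
√(l + V) = √(1/82980 - 8204/8083) = √(-680759837/670727340) = I*√12683450962495655/111787890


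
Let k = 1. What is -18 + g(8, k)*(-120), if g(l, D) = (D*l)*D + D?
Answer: -1098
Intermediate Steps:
g(l, D) = D + l*D**2 (g(l, D) = l*D**2 + D = D + l*D**2)
-18 + g(8, k)*(-120) = -18 + (1*(1 + 1*8))*(-120) = -18 + (1*(1 + 8))*(-120) = -18 + (1*9)*(-120) = -18 + 9*(-120) = -18 - 1080 = -1098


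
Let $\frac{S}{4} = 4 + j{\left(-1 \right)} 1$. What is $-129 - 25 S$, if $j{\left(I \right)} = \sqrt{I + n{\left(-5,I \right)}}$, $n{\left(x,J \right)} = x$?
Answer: $-529 - 100 i \sqrt{6} \approx -529.0 - 244.95 i$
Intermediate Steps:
$j{\left(I \right)} = \sqrt{-5 + I}$ ($j{\left(I \right)} = \sqrt{I - 5} = \sqrt{-5 + I}$)
$S = 16 + 4 i \sqrt{6}$ ($S = 4 \left(4 + \sqrt{-5 - 1} \cdot 1\right) = 4 \left(4 + \sqrt{-6} \cdot 1\right) = 4 \left(4 + i \sqrt{6} \cdot 1\right) = 4 \left(4 + i \sqrt{6}\right) = 16 + 4 i \sqrt{6} \approx 16.0 + 9.798 i$)
$-129 - 25 S = -129 - 25 \left(16 + 4 i \sqrt{6}\right) = -129 - \left(400 + 100 i \sqrt{6}\right) = -529 - 100 i \sqrt{6}$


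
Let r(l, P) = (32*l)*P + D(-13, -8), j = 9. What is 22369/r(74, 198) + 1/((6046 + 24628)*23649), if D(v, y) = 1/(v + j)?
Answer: 64906735676231/1360472735038830 ≈ 0.047709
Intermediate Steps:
D(v, y) = 1/(9 + v) (D(v, y) = 1/(v + 9) = 1/(9 + v))
r(l, P) = -1/4 + 32*P*l (r(l, P) = (32*l)*P + 1/(9 - 13) = 32*P*l + 1/(-4) = 32*P*l - 1/4 = -1/4 + 32*P*l)
22369/r(74, 198) + 1/((6046 + 24628)*23649) = 22369/(-1/4 + 32*198*74) + 1/((6046 + 24628)*23649) = 22369/(-1/4 + 468864) + (1/23649)/30674 = 22369/(1875455/4) + (1/30674)*(1/23649) = 22369*(4/1875455) + 1/725409426 = 89476/1875455 + 1/725409426 = 64906735676231/1360472735038830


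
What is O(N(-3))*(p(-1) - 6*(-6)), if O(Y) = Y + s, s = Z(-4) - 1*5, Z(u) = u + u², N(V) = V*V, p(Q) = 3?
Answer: 624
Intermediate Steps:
N(V) = V²
s = 7 (s = -4*(1 - 4) - 1*5 = -4*(-3) - 5 = 12 - 5 = 7)
O(Y) = 7 + Y (O(Y) = Y + 7 = 7 + Y)
O(N(-3))*(p(-1) - 6*(-6)) = (7 + (-3)²)*(3 - 6*(-6)) = (7 + 9)*(3 + 36) = 16*39 = 624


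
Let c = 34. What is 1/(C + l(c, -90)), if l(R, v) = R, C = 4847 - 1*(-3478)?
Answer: 1/8359 ≈ 0.00011963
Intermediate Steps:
C = 8325 (C = 4847 + 3478 = 8325)
1/(C + l(c, -90)) = 1/(8325 + 34) = 1/8359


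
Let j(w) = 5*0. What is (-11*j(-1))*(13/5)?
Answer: 0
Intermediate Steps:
j(w) = 0
(-11*j(-1))*(13/5) = (-11*0)*(13/5) = 0*(13*(⅕)) = 0*(13/5) = 0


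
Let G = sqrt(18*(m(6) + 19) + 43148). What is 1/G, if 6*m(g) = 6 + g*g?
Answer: sqrt(2726)/10904 ≈ 0.0047882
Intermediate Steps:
m(g) = 1 + g**2/6 (m(g) = (6 + g*g)/6 = (6 + g**2)/6 = 1 + g**2/6)
G = 4*sqrt(2726) (G = sqrt(18*((1 + (1/6)*6**2) + 19) + 43148) = sqrt(18*((1 + (1/6)*36) + 19) + 43148) = sqrt(18*((1 + 6) + 19) + 43148) = sqrt(18*(7 + 19) + 43148) = sqrt(18*26 + 43148) = sqrt(468 + 43148) = sqrt(43616) = 4*sqrt(2726) ≈ 208.84)
1/G = 1/(4*sqrt(2726)) = sqrt(2726)/10904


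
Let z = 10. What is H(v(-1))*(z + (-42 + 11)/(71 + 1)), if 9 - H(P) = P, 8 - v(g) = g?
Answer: 0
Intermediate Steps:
v(g) = 8 - g
H(P) = 9 - P
H(v(-1))*(z + (-42 + 11)/(71 + 1)) = (9 - (8 - 1*(-1)))*(10 + (-42 + 11)/(71 + 1)) = (9 - (8 + 1))*(10 - 31/72) = (9 - 1*9)*(10 - 31*1/72) = (9 - 9)*(10 - 31/72) = 0*(689/72) = 0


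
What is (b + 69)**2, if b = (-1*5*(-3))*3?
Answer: 12996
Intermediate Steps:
b = 45 (b = -5*(-3)*3 = 15*3 = 45)
(b + 69)**2 = (45 + 69)**2 = 114**2 = 12996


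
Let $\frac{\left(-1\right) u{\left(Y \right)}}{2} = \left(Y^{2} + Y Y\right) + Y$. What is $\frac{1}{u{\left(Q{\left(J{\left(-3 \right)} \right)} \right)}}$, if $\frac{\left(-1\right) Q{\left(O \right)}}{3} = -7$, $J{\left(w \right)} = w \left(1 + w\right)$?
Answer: $- \frac{1}{1806} \approx -0.00055371$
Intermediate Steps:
$Q{\left(O \right)} = 21$ ($Q{\left(O \right)} = \left(-3\right) \left(-7\right) = 21$)
$u{\left(Y \right)} = - 4 Y^{2} - 2 Y$ ($u{\left(Y \right)} = - 2 \left(\left(Y^{2} + Y Y\right) + Y\right) = - 2 \left(\left(Y^{2} + Y^{2}\right) + Y\right) = - 2 \left(2 Y^{2} + Y\right) = - 2 \left(Y + 2 Y^{2}\right) = - 4 Y^{2} - 2 Y$)
$\frac{1}{u{\left(Q{\left(J{\left(-3 \right)} \right)} \right)}} = \frac{1}{\left(-2\right) 21 \left(1 + 2 \cdot 21\right)} = \frac{1}{\left(-2\right) 21 \left(1 + 42\right)} = \frac{1}{\left(-2\right) 21 \cdot 43} = \frac{1}{-1806} = - \frac{1}{1806}$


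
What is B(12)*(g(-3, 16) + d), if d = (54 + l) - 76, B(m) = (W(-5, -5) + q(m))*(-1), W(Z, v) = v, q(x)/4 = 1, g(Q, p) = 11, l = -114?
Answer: -125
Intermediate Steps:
q(x) = 4 (q(x) = 4*1 = 4)
B(m) = 1 (B(m) = (-5 + 4)*(-1) = -1*(-1) = 1)
d = -136 (d = (54 - 114) - 76 = -60 - 76 = -136)
B(12)*(g(-3, 16) + d) = 1*(11 - 136) = 1*(-125) = -125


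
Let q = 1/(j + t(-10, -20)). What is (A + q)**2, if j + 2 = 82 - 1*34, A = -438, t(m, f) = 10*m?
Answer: 559464409/2916 ≈ 1.9186e+5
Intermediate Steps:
j = 46 (j = -2 + (82 - 1*34) = -2 + (82 - 34) = -2 + 48 = 46)
q = -1/54 (q = 1/(46 + 10*(-10)) = 1/(46 - 100) = 1/(-54) = -1/54 ≈ -0.018519)
(A + q)**2 = (-438 - 1/54)**2 = (-23653/54)**2 = 559464409/2916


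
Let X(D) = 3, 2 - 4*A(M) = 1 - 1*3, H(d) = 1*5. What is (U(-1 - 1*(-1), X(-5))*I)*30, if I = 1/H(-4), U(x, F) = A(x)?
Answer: 6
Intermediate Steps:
H(d) = 5
A(M) = 1 (A(M) = 1/2 - (1 - 1*3)/4 = 1/2 - (1 - 3)/4 = 1/2 - 1/4*(-2) = 1/2 + 1/2 = 1)
U(x, F) = 1
I = 1/5 ≈ 0.20000
(U(-1 - 1*(-1), X(-5))*I)*30 = (1*(1/5))*30 = (1/5)*30 = 6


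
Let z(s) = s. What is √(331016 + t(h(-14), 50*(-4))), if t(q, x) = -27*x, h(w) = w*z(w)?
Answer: 4*√21026 ≈ 580.01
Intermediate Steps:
h(w) = w² (h(w) = w*w = w²)
√(331016 + t(h(-14), 50*(-4))) = √(331016 - 1350*(-4)) = √(331016 - 27*(-200)) = √(331016 + 5400) = √336416 = 4*√21026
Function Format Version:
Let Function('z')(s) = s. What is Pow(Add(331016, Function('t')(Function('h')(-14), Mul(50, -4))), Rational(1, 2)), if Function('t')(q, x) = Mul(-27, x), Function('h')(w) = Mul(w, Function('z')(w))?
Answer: Mul(4, Pow(21026, Rational(1, 2))) ≈ 580.01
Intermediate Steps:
Function('h')(w) = Pow(w, 2) (Function('h')(w) = Mul(w, w) = Pow(w, 2))
Pow(Add(331016, Function('t')(Function('h')(-14), Mul(50, -4))), Rational(1, 2)) = Pow(Add(331016, Mul(-27, Mul(50, -4))), Rational(1, 2)) = Pow(Add(331016, Mul(-27, -200)), Rational(1, 2)) = Pow(Add(331016, 5400), Rational(1, 2)) = Pow(336416, Rational(1, 2)) = Mul(4, Pow(21026, Rational(1, 2)))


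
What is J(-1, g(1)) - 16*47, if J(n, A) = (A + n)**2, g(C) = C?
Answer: -752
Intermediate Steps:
J(-1, g(1)) - 16*47 = (1 - 1)**2 - 16*47 = 0**2 - 752 = 0 - 752 = -752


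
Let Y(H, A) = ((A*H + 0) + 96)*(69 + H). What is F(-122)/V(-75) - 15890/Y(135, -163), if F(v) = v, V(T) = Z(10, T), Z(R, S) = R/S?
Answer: 2044774915/2234718 ≈ 915.00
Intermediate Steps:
V(T) = 10/T
Y(H, A) = (69 + H)*(96 + A*H) (Y(H, A) = (A*H + 96)*(69 + H) = (96 + A*H)*(69 + H) = (69 + H)*(96 + A*H))
F(-122)/V(-75) - 15890/Y(135, -163) = -122/(10/(-75)) - 15890/(6624 + 96*135 - 163*135**2 + 69*(-163)*135) = -122/(10*(-1/75)) - 15890/(6624 + 12960 - 163*18225 - 1518345) = -122/(-2/15) - 15890/(6624 + 12960 - 2970675 - 1518345) = -122*(-15/2) - 15890/(-4469436) = 915 - 15890*(-1/4469436) = 915 + 7945/2234718 = 2044774915/2234718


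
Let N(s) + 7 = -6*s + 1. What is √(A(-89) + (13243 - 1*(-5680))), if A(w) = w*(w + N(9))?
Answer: 6*√894 ≈ 179.40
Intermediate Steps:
N(s) = -6 - 6*s (N(s) = -7 + (-6*s + 1) = -7 + (1 - 6*s) = -6 - 6*s)
A(w) = w*(-60 + w) (A(w) = w*(w + (-6 - 6*9)) = w*(w + (-6 - 54)) = w*(w - 60) = w*(-60 + w))
√(A(-89) + (13243 - 1*(-5680))) = √(-89*(-60 - 89) + (13243 - 1*(-5680))) = √(-89*(-149) + (13243 + 5680)) = √(13261 + 18923) = √32184 = 6*√894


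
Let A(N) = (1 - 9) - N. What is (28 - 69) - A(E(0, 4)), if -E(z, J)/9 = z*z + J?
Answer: -69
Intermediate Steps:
E(z, J) = -9*J - 9*z² (E(z, J) = -9*(z*z + J) = -9*(z² + J) = -9*(J + z²) = -9*J - 9*z²)
A(N) = -8 - N
(28 - 69) - A(E(0, 4)) = (28 - 69) - (-8 - (-9*4 - 9*0²)) = -41 - (-8 - (-36 - 9*0)) = -41 - (-8 - (-36 + 0)) = -41 - (-8 - 1*(-36)) = -41 - (-8 + 36) = -41 - 1*28 = -41 - 28 = -69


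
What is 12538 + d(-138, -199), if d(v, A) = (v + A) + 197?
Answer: 12398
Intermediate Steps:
d(v, A) = 197 + A + v (d(v, A) = (A + v) + 197 = 197 + A + v)
12538 + d(-138, -199) = 12538 + (197 - 199 - 138) = 12538 - 140 = 12398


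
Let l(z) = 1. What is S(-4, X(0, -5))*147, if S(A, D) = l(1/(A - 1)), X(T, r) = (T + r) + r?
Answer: 147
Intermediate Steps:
X(T, r) = T + 2*r
S(A, D) = 1
S(-4, X(0, -5))*147 = 1*147 = 147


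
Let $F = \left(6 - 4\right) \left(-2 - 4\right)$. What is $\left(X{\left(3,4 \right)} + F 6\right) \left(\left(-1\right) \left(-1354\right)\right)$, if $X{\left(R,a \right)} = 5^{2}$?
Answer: $-63638$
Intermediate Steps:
$X{\left(R,a \right)} = 25$
$F = -12$ ($F = 2 \left(-6\right) = -12$)
$\left(X{\left(3,4 \right)} + F 6\right) \left(\left(-1\right) \left(-1354\right)\right) = \left(25 - 72\right) \left(\left(-1\right) \left(-1354\right)\right) = \left(25 - 72\right) 1354 = \left(-47\right) 1354 = -63638$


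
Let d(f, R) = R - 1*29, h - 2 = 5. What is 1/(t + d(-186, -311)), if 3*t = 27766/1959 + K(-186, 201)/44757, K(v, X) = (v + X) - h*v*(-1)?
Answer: -29226321/9799148959 ≈ -0.0029825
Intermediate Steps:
h = 7 (h = 2 + 5 = 7)
K(v, X) = X + 8*v (K(v, X) = (v + X) - 7*v*(-1) = (X + v) - (-7)*v = (X + v) + 7*v = X + 8*v)
t = 137800181/29226321 (t = (27766/1959 + (201 + 8*(-186))/44757)/3 = (27766*(1/1959) + (201 - 1488)*(1/44757))/3 = (27766/1959 - 1287*1/44757)/3 = (27766/1959 - 143/4973)/3 = (1/3)*(137800181/9742107) = 137800181/29226321 ≈ 4.7149)
d(f, R) = -29 + R (d(f, R) = R - 29 = -29 + R)
1/(t + d(-186, -311)) = 1/(137800181/29226321 + (-29 - 311)) = 1/(137800181/29226321 - 340) = 1/(-9799148959/29226321) = -29226321/9799148959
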